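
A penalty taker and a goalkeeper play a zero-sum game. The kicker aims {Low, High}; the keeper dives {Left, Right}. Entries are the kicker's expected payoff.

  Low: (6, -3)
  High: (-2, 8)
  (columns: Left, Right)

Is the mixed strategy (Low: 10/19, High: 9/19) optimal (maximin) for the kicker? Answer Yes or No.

Against Left this mix gives (10/19)·6 + (9/19)·(-2) = 42/19.
Against Right this mix gives (10/19)·(-3) + (9/19)·8 = 42/19.
All of the keeper's active replies (Left, Right) yield 42/19, and no column does worse for the kicker. The mix makes the keeper indifferent and guarantees 42/19, so it is optimal.

Yes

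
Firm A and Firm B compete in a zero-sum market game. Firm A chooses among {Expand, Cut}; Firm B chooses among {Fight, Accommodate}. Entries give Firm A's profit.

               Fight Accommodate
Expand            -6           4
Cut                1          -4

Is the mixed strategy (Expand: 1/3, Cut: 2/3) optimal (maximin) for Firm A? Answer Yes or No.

Against Fight this mix gives (1/3)·(-6) + (2/3)·1 = -4/3.
Against Accommodate this mix gives (1/3)·4 + (2/3)·(-4) = -4/3.
All of Firm B's active replies (Fight, Accommodate) yield -4/3, and no column does worse for Firm A. The mix makes Firm B indifferent and guarantees -4/3, so it is optimal.

Yes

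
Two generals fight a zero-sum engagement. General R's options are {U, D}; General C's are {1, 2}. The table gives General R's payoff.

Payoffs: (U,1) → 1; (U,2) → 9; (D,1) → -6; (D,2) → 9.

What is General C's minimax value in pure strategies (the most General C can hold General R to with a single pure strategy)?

Column maxima: 1 → 1, 2 → 9.
The smallest of these is 1.

1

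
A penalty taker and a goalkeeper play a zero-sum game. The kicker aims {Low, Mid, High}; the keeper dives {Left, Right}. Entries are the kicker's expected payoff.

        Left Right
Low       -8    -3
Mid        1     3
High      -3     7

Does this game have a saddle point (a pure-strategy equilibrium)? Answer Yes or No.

Yes

Row minima: Low → -8, Mid → 1, High → -3; maximin = 1.
Column maxima: Left → 1, Right → 7; minimax = 1.
maximin = minimax = 1, so a saddle point exists.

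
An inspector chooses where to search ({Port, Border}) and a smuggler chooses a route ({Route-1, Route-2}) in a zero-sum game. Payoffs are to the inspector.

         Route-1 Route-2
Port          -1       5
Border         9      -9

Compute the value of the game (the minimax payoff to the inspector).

Row minima: Port → -1, Border → -9; maximin = -1.
Column maxima: Route-1 → 9, Route-2 → 5; minimax = 5.
-1 ≠ 5, so there is no saddle point; optimal play is mixed.
Let the inspector play Port with probability p. Expected payoff against Route-1: (-1)p + 9(1−p) = −10p + 9; against Route-2: 5p + (-9)(1−p) = 14p − 9.
Setting these equal: −10p + 9 = 14p − 9 ⇒ −24p = -18 ⇒ p = 3/4, and the value is (-10)·(3/4) + 9 = 3/2.
For the smuggler: with q = P(Route-1), equating Port's and Border's payoffs gives −6q + 5 = 18q − 9 ⇒ q = 7/12.

3/2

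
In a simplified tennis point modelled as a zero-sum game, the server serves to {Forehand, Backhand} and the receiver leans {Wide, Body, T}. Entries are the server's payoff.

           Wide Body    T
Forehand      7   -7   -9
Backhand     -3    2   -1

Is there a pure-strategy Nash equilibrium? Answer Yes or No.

Row minima: Forehand → -9, Backhand → -3; maximin = -3.
Column maxima: Wide → 7, Body → 2, T → -1; minimax = -1.
-3 ≠ -1, so no pure-strategy equilibrium exists.

No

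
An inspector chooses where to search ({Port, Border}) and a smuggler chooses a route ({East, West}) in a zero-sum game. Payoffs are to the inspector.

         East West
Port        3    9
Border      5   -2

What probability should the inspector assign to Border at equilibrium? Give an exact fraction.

6/13

Row minima: Port → 3, Border → -2; maximin = 3.
Column maxima: East → 5, West → 9; minimax = 5.
3 ≠ 5, so there is no saddle point; optimal play is mixed.
Let the inspector play Port with probability p. Expected payoff against East: 3p + 5(1−p) = −2p + 5; against West: 9p + (-2)(1−p) = 11p − 2.
Setting these equal: −2p + 5 = 11p − 2 ⇒ −13p = -7 ⇒ p = 7/13, and the value is (-2)·(7/13) + 5 = 51/13.
For the smuggler: with q = P(East), equating Port's and Border's payoffs gives −6q + 9 = 7q − 2 ⇒ q = 11/13.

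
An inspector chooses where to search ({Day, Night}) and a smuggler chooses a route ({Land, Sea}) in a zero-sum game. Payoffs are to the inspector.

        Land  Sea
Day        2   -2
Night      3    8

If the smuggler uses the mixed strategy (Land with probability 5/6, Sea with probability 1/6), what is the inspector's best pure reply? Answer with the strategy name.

Night

Expected payoff of Day: (5/6)·2 + (1/6)·(-2) = 4/3.
Expected payoff of Night: (5/6)·3 + (1/6)·8 = 23/6.
The largest is 23/6, so the inspector's best response is Night.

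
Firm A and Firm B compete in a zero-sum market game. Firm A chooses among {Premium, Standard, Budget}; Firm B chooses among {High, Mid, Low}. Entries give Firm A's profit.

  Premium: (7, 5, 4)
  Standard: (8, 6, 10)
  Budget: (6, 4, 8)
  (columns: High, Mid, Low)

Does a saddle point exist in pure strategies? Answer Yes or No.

Row minima: Premium → 4, Standard → 6, Budget → 4; maximin = 6.
Column maxima: High → 8, Mid → 6, Low → 10; minimax = 6.
maximin = minimax = 6, so a saddle point exists.

Yes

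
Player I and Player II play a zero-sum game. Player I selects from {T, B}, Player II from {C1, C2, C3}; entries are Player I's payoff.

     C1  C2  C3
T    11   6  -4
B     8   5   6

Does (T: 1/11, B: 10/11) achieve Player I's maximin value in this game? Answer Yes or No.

Against C1 this mix gives (1/11)·11 + (10/11)·8 = 91/11.
Against C2 this mix gives (1/11)·6 + (10/11)·5 = 56/11.
Against C3 this mix gives (1/11)·(-4) + (10/11)·6 = 56/11.
All of Player II's active replies (C2, C3) yield 56/11, and no column does worse for Player I. The mix makes Player II indifferent and guarantees 56/11, so it is optimal.

Yes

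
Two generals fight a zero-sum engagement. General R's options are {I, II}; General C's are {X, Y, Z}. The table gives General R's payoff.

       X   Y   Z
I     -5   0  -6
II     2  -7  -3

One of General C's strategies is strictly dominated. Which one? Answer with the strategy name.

X

Z holds General R's payoff strictly below X in every row: -6 < -5, -3 < 2.
So X is strictly dominated for General C.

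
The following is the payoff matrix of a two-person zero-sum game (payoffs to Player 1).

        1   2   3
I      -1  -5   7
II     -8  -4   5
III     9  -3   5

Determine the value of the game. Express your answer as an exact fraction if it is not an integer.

-3

Row minima: I → -5, II → -8, III → -3; maximin = -3.
Column maxima: 1 → 9, 2 → -3, 3 → 7; minimax = -3.
Since maximin = minimax = -3, there is a saddle point and the value is -3.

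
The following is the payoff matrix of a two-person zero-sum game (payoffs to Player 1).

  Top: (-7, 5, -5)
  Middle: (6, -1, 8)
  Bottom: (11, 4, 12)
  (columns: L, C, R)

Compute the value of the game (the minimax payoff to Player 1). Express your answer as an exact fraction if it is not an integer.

Row minima: Top → -7, Middle → -1, Bottom → 4; maximin = 4.
Column maxima: L → 11, C → 5, R → 12; minimax = 5.
4 ≠ 5, so there is no saddle point; optimal play is mixed.
Middle is strictly dominated by Bottom, so Player 1 never plays it.
R is strictly dominated by L (it gives Player 1 strictly more in every row), so Player 2 never plays it.
On the remaining 2×2 (Top, Bottom vs L, C):
Let Player 1 play Top with probability p. Expected payoff against L: (-7)p + 11(1−p) = −18p + 11; against C: 5p + 4(1−p) = p + 4.
Setting these equal: −18p + 11 = p + 4 ⇒ −19p = -7 ⇒ p = 7/19, and the value is (-18)·(7/19) + 11 = 83/19.
For Player 2: with q = P(L), equating Top's and Bottom's payoffs gives −12q + 5 = 7q + 4 ⇒ q = 1/19.

83/19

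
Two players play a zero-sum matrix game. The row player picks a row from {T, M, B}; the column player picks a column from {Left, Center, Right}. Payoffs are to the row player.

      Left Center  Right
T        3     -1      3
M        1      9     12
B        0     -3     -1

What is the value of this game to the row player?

7/3

Row minima: T → -1, M → 1, B → -3; maximin = 1.
Column maxima: Left → 3, Center → 9, Right → 12; minimax = 3.
1 ≠ 3, so there is no saddle point; optimal play is mixed.
B is strictly dominated by T, so the row player never plays it.
Right is strictly dominated by Center (it gives the row player strictly more in every row), so the column player never plays it.
On the remaining 2×2 (T, M vs Left, Center):
Let the row player play T with probability p. Expected payoff against Left: 3p + 1(1−p) = 2p + 1; against Center: (-1)p + 9(1−p) = −10p + 9.
Setting these equal: 2p + 1 = −10p + 9 ⇒ 12p = 8 ⇒ p = 2/3, and the value is (2)·(2/3) + 1 = 7/3.
For the column player: with q = P(Left), equating T's and M's payoffs gives 4q − 1 = −8q + 9 ⇒ q = 5/6.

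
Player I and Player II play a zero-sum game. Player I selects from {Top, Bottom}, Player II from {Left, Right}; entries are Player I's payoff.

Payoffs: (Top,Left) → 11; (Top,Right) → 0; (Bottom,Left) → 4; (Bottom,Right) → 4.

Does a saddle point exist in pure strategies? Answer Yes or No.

Row minima: Top → 0, Bottom → 4; maximin = 4.
Column maxima: Left → 11, Right → 4; minimax = 4.
maximin = minimax = 4, so a saddle point exists.

Yes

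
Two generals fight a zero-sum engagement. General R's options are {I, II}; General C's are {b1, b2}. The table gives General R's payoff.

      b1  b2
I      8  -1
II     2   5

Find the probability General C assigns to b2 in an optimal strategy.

Row minima: I → -1, II → 2; maximin = 2.
Column maxima: b1 → 8, b2 → 5; minimax = 5.
2 ≠ 5, so there is no saddle point; optimal play is mixed.
Let General R play I with probability p. Expected payoff against b1: 8p + 2(1−p) = 6p + 2; against b2: (-1)p + 5(1−p) = −6p + 5.
Setting these equal: 6p + 2 = −6p + 5 ⇒ 12p = 3 ⇒ p = 1/4, and the value is (6)·(1/4) + 2 = 7/2.
For General C: with q = P(b1), equating I's and II's payoffs gives 9q − 1 = −3q + 5 ⇒ q = 1/2.

1/2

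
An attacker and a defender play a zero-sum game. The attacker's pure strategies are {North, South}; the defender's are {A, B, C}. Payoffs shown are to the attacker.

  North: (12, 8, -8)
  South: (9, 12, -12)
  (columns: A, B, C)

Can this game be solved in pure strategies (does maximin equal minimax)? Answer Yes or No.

Row minima: North → -8, South → -12; maximin = -8.
Column maxima: A → 12, B → 12, C → -8; minimax = -8.
maximin = minimax = -8, so a saddle point exists.

Yes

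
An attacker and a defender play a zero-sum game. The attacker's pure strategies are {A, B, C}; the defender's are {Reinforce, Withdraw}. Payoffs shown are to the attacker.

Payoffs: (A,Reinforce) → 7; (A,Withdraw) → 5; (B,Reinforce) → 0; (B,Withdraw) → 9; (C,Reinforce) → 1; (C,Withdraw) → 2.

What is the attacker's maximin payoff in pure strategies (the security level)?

Row minima: A → 5, B → 0, C → 1.
The best of these is 5.

5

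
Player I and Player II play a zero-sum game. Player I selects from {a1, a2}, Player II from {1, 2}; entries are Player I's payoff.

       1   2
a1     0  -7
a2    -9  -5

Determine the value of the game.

Row minima: a1 → -7, a2 → -9; maximin = -7.
Column maxima: 1 → 0, 2 → -5; minimax = -5.
-7 ≠ -5, so there is no saddle point; optimal play is mixed.
Let Player I play a1 with probability p. Expected payoff against 1: 0p + (-9)(1−p) = 9p − 9; against 2: (-7)p + (-5)(1−p) = −2p − 5.
Setting these equal: 9p − 9 = −2p − 5 ⇒ 11p = 4 ⇒ p = 4/11, and the value is (9)·(4/11) − 9 = -63/11.
For Player II: with q = P(1), equating a1's and a2's payoffs gives 7q − 7 = −4q − 5 ⇒ q = 2/11.

-63/11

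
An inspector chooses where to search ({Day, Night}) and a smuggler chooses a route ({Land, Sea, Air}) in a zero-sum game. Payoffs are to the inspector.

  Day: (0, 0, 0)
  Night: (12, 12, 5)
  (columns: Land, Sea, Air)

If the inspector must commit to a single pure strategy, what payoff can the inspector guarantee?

5

Row minima: Day → 0, Night → 5.
The best of these is 5.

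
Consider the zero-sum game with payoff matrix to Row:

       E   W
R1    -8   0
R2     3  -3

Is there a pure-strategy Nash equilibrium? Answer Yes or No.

Row minima: R1 → -8, R2 → -3; maximin = -3.
Column maxima: E → 3, W → 0; minimax = 0.
-3 ≠ 0, so no pure-strategy equilibrium exists.

No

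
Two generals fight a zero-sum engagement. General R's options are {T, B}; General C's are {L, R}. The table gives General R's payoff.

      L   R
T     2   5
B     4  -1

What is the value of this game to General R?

11/4

Row minima: T → 2, B → -1; maximin = 2.
Column maxima: L → 4, R → 5; minimax = 4.
2 ≠ 4, so there is no saddle point; optimal play is mixed.
Let General R play T with probability p. Expected payoff against L: 2p + 4(1−p) = −2p + 4; against R: 5p + (-1)(1−p) = 6p − 1.
Setting these equal: −2p + 4 = 6p − 1 ⇒ −8p = -5 ⇒ p = 5/8, and the value is (-2)·(5/8) + 4 = 11/4.
For General C: with q = P(L), equating T's and B's payoffs gives −3q + 5 = 5q − 1 ⇒ q = 3/4.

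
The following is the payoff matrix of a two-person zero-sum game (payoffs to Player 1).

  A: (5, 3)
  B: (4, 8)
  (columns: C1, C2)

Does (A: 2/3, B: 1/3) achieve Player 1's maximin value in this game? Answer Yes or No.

Yes

Against C1 this mix gives (2/3)·5 + (1/3)·4 = 14/3.
Against C2 this mix gives (2/3)·3 + (1/3)·8 = 14/3.
All of Player 2's active replies (C1, C2) yield 14/3, and no column does worse for Player 1. The mix makes Player 2 indifferent and guarantees 14/3, so it is optimal.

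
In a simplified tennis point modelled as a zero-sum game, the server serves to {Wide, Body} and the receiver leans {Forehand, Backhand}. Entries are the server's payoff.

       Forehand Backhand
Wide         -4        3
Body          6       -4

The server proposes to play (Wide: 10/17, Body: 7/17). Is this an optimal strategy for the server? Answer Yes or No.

Yes

Against Forehand this mix gives (10/17)·(-4) + (7/17)·6 = 2/17.
Against Backhand this mix gives (10/17)·3 + (7/17)·(-4) = 2/17.
All of the receiver's active replies (Forehand, Backhand) yield 2/17, and no column does worse for the server. The mix makes the receiver indifferent and guarantees 2/17, so it is optimal.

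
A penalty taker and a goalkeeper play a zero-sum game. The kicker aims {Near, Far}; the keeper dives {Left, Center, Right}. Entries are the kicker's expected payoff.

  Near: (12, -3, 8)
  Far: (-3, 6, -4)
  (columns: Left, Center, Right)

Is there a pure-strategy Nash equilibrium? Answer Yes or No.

No

Row minima: Near → -3, Far → -4; maximin = -3.
Column maxima: Left → 12, Center → 6, Right → 8; minimax = 6.
-3 ≠ 6, so no pure-strategy equilibrium exists.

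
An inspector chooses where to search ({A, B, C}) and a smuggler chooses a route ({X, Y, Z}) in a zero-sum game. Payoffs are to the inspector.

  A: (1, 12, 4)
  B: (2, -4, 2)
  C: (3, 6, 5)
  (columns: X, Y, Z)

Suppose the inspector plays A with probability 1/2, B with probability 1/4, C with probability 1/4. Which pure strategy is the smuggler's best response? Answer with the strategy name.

If the smuggler plays X, the inspector's expected payoff is (1/2)·1 + (1/4)·2 + (1/4)·3 = 7/4.
If the smuggler plays Y, the inspector's expected payoff is (1/2)·12 + (1/4)·(-4) + (1/4)·6 = 13/2.
If the smuggler plays Z, the inspector's expected payoff is (1/2)·4 + (1/4)·2 + (1/4)·5 = 15/4.
The smuggler minimizes the inspector's payoff; the smallest is 7/4, so the best response is X.

X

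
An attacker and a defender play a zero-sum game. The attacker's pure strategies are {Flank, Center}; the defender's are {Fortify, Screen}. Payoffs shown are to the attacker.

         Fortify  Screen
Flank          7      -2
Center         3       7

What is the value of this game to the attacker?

Row minima: Flank → -2, Center → 3; maximin = 3.
Column maxima: Fortify → 7, Screen → 7; minimax = 7.
3 ≠ 7, so there is no saddle point; optimal play is mixed.
Let the attacker play Flank with probability p. Expected payoff against Fortify: 7p + 3(1−p) = 4p + 3; against Screen: (-2)p + 7(1−p) = −9p + 7.
Setting these equal: 4p + 3 = −9p + 7 ⇒ 13p = 4 ⇒ p = 4/13, and the value is (4)·(4/13) + 3 = 55/13.
For the defender: with q = P(Fortify), equating Flank's and Center's payoffs gives 9q − 2 = −4q + 7 ⇒ q = 9/13.

55/13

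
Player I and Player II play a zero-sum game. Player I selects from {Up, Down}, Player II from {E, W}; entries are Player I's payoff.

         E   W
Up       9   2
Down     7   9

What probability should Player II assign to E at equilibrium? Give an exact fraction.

Row minima: Up → 2, Down → 7; maximin = 7.
Column maxima: E → 9, W → 9; minimax = 9.
7 ≠ 9, so there is no saddle point; optimal play is mixed.
Let Player I play Up with probability p. Expected payoff against E: 9p + 7(1−p) = 2p + 7; against W: 2p + 9(1−p) = −7p + 9.
Setting these equal: 2p + 7 = −7p + 9 ⇒ 9p = 2 ⇒ p = 2/9, and the value is (2)·(2/9) + 7 = 67/9.
For Player II: with q = P(E), equating Up's and Down's payoffs gives 7q + 2 = −2q + 9 ⇒ q = 7/9.

7/9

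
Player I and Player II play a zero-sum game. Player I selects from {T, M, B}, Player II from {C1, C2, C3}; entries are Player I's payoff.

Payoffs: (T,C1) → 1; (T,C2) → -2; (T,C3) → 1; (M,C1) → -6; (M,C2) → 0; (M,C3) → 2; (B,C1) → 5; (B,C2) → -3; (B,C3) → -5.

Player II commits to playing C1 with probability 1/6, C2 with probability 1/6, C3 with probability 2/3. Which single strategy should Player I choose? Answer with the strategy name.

Expected payoff of T: (1/6)·1 + (1/6)·(-2) + (2/3)·1 = 1/2.
Expected payoff of M: (1/6)·(-6) + (1/6)·0 + (2/3)·2 = 1/3.
Expected payoff of B: (1/6)·5 + (1/6)·(-3) + (2/3)·(-5) = -3.
The largest is 1/2, so Player I's best response is T.

T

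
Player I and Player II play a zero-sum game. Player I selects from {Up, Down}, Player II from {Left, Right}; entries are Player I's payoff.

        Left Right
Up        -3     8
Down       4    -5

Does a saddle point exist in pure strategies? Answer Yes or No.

Row minima: Up → -3, Down → -5; maximin = -3.
Column maxima: Left → 4, Right → 8; minimax = 4.
-3 ≠ 4, so no pure-strategy equilibrium exists.

No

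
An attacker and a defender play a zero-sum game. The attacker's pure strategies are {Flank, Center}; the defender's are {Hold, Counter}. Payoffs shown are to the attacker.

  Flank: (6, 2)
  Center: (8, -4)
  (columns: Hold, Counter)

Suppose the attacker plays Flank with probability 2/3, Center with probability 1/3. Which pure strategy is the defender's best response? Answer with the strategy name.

Counter

If the defender plays Hold, the attacker's expected payoff is (2/3)·6 + (1/3)·8 = 20/3.
If the defender plays Counter, the attacker's expected payoff is (2/3)·2 + (1/3)·(-4) = 0.
The defender minimizes the attacker's payoff; the smallest is 0, so the best response is Counter.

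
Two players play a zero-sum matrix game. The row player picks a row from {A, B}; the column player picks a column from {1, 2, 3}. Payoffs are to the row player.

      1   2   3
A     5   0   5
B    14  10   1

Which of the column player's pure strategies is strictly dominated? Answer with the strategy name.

1

2 holds the row player's payoff strictly below 1 in every row: 0 < 5, 10 < 14.
So 1 is strictly dominated for the column player.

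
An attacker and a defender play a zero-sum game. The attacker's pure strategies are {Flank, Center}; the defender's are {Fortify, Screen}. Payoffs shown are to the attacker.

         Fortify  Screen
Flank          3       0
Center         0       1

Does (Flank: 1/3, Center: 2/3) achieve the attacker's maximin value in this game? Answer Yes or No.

Against Fortify this mix gives (1/3)·3 + (2/3)·0 = 1.
Against Screen this mix gives (1/3)·0 + (2/3)·1 = 2/3.
The defender will play Screen, holding the attacker to 2/3. Shifting weight toward the row that does better against Screen would raise this floor (the equalizing mix achieves 3/4 against both Screen and Fortify), so the proposed strategy is not optimal.

No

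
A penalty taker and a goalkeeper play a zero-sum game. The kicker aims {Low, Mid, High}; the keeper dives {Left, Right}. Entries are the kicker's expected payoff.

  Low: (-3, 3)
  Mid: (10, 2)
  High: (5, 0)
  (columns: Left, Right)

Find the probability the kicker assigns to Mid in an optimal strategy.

3/7

Row minima: Low → -3, Mid → 2, High → 0; maximin = 2.
Column maxima: Left → 10, Right → 3; minimax = 3.
2 ≠ 3, so there is no saddle point; optimal play is mixed.
High is strictly dominated by Mid, so the kicker never plays it.
On the remaining 2×2 (Low, Mid vs Left, Right):
Let the kicker play Low with probability p. Expected payoff against Left: (-3)p + 10(1−p) = −13p + 10; against Right: 3p + 2(1−p) = p + 2.
Setting these equal: −13p + 10 = p + 2 ⇒ −14p = -8 ⇒ p = 4/7, and the value is (-13)·(4/7) + 10 = 18/7.
For the keeper: with q = P(Left), equating Low's and Mid's payoffs gives −6q + 3 = 8q + 2 ⇒ q = 1/14.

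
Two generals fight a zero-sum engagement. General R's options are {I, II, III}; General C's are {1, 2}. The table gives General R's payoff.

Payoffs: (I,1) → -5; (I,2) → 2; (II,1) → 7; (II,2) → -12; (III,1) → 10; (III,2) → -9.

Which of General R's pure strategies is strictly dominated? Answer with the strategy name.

III gives a strictly higher payoff than II against every column: 10 > 7, -9 > -12.
So II is strictly dominated and General R never plays it.

II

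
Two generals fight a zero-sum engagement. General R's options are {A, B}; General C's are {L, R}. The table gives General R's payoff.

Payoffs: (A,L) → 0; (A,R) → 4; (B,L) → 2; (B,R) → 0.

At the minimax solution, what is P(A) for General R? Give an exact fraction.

1/3

Row minima: A → 0, B → 0; maximin = 0.
Column maxima: L → 2, R → 4; minimax = 2.
0 ≠ 2, so there is no saddle point; optimal play is mixed.
Let General R play A with probability p. Expected payoff against L: 0p + 2(1−p) = −2p + 2; against R: 4p + 0(1−p) = 4p.
Setting these equal: −2p + 2 = 4p ⇒ −6p = -2 ⇒ p = 1/3, and the value is (-2)·(1/3) + 2 = 4/3.
For General C: with q = P(L), equating A's and B's payoffs gives −4q + 4 = 2q ⇒ q = 2/3.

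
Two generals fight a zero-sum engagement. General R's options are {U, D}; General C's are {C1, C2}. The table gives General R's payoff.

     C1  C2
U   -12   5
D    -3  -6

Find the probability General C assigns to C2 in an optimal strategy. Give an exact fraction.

Row minima: U → -12, D → -6; maximin = -6.
Column maxima: C1 → -3, C2 → 5; minimax = -3.
-6 ≠ -3, so there is no saddle point; optimal play is mixed.
Let General R play U with probability p. Expected payoff against C1: (-12)p + (-3)(1−p) = −9p − 3; against C2: 5p + (-6)(1−p) = 11p − 6.
Setting these equal: −9p − 3 = 11p − 6 ⇒ −20p = -3 ⇒ p = 3/20, and the value is (-9)·(3/20) − 3 = -87/20.
For General C: with q = P(C1), equating U's and D's payoffs gives −17q + 5 = 3q − 6 ⇒ q = 11/20.

9/20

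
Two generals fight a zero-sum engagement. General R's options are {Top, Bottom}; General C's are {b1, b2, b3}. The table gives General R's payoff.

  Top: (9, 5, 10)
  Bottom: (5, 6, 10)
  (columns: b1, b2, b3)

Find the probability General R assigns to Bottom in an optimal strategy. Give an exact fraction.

4/5

Row minima: Top → 5, Bottom → 5; maximin = 5.
Column maxima: b1 → 9, b2 → 6, b3 → 10; minimax = 6.
5 ≠ 6, so there is no saddle point; optimal play is mixed.
b3 is strictly dominated by b1 (it gives General R strictly more in every row), so General C never plays it.
On the remaining 2×2 (Top, Bottom vs b1, b2):
Let General R play Top with probability p. Expected payoff against b1: 9p + 5(1−p) = 4p + 5; against b2: 5p + 6(1−p) = −p + 6.
Setting these equal: 4p + 5 = −p + 6 ⇒ 5p = 1 ⇒ p = 1/5, and the value is (4)·(1/5) + 5 = 29/5.
For General C: with q = P(b1), equating Top's and Bottom's payoffs gives 4q + 5 = −q + 6 ⇒ q = 1/5.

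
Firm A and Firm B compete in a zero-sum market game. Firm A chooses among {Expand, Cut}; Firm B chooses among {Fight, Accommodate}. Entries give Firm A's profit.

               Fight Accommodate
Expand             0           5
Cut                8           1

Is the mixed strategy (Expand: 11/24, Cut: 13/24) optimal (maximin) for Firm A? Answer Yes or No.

Against Fight this mix gives (11/24)·0 + (13/24)·8 = 13/3.
Against Accommodate this mix gives (11/24)·5 + (13/24)·1 = 17/6.
Firm B will play Accommodate, holding Firm A to 17/6. Shifting weight toward the row that does better against Accommodate would raise this floor (the equalizing mix achieves 10/3 against both Accommodate and Fight), so the proposed strategy is not optimal.

No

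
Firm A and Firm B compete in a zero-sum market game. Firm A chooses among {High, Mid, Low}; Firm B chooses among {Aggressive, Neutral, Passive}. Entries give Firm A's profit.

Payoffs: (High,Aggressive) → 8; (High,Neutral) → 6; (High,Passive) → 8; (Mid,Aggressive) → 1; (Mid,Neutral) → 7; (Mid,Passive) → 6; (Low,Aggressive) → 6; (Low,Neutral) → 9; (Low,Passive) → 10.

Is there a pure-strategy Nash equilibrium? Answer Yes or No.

No

Row minima: High → 6, Mid → 1, Low → 6; maximin = 6.
Column maxima: Aggressive → 8, Neutral → 9, Passive → 10; minimax = 8.
6 ≠ 8, so no pure-strategy equilibrium exists.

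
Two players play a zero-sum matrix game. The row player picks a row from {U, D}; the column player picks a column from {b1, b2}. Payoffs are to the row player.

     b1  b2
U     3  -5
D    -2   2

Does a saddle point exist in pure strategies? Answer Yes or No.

Row minima: U → -5, D → -2; maximin = -2.
Column maxima: b1 → 3, b2 → 2; minimax = 2.
-2 ≠ 2, so no pure-strategy equilibrium exists.

No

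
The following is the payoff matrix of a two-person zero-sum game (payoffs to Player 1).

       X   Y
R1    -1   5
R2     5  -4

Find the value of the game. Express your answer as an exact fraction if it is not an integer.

Row minima: R1 → -1, R2 → -4; maximin = -1.
Column maxima: X → 5, Y → 5; minimax = 5.
-1 ≠ 5, so there is no saddle point; optimal play is mixed.
Let Player 1 play R1 with probability p. Expected payoff against X: (-1)p + 5(1−p) = −6p + 5; against Y: 5p + (-4)(1−p) = 9p − 4.
Setting these equal: −6p + 5 = 9p − 4 ⇒ −15p = -9 ⇒ p = 3/5, and the value is (-6)·(3/5) + 5 = 7/5.
For Player 2: with q = P(X), equating R1's and R2's payoffs gives −6q + 5 = 9q − 4 ⇒ q = 3/5.

7/5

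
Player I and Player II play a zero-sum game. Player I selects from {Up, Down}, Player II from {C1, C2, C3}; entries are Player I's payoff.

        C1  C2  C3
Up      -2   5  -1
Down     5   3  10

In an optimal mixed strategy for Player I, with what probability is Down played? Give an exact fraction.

Row minima: Up → -2, Down → 3; maximin = 3.
Column maxima: C1 → 5, C2 → 5, C3 → 10; minimax = 5.
3 ≠ 5, so there is no saddle point; optimal play is mixed.
C3 is strictly dominated by C1 (it gives Player I strictly more in every row), so Player II never plays it.
On the remaining 2×2 (Up, Down vs C1, C2):
Let Player I play Up with probability p. Expected payoff against C1: (-2)p + 5(1−p) = −7p + 5; against C2: 5p + 3(1−p) = 2p + 3.
Setting these equal: −7p + 5 = 2p + 3 ⇒ −9p = -2 ⇒ p = 2/9, and the value is (-7)·(2/9) + 5 = 31/9.
For Player II: with q = P(C1), equating Up's and Down's payoffs gives −7q + 5 = 2q + 3 ⇒ q = 2/9.

7/9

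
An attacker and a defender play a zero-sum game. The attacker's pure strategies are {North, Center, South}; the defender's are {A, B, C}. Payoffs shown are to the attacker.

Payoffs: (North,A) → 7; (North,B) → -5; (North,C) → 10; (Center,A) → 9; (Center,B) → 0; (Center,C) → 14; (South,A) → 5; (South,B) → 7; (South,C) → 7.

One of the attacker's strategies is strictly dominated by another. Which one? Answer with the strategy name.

Center gives a strictly higher payoff than North against every column: 9 > 7, 0 > -5, 14 > 10.
So North is strictly dominated and the attacker never plays it.

North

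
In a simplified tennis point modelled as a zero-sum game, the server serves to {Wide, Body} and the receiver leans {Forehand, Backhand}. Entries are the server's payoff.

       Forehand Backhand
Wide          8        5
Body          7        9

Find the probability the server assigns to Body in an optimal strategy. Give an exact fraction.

Row minima: Wide → 5, Body → 7; maximin = 7.
Column maxima: Forehand → 8, Backhand → 9; minimax = 8.
7 ≠ 8, so there is no saddle point; optimal play is mixed.
Let the server play Wide with probability p. Expected payoff against Forehand: 8p + 7(1−p) = p + 7; against Backhand: 5p + 9(1−p) = −4p + 9.
Setting these equal: p + 7 = −4p + 9 ⇒ 5p = 2 ⇒ p = 2/5, and the value is (1)·(2/5) + 7 = 37/5.
For the receiver: with q = P(Forehand), equating Wide's and Body's payoffs gives 3q + 5 = −2q + 9 ⇒ q = 4/5.

3/5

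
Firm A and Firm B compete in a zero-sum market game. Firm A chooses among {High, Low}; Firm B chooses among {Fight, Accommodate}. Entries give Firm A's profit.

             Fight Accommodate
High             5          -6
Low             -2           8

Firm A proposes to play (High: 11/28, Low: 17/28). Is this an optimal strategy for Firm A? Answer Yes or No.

Against Fight this mix gives (11/28)·5 + (17/28)·(-2) = 3/4.
Against Accommodate this mix gives (11/28)·(-6) + (17/28)·8 = 5/2.
Firm B will play Fight, holding Firm A to 3/4. Shifting weight toward the row that does better against Fight would raise this floor (the equalizing mix achieves 4/3 against both Fight and Accommodate), so the proposed strategy is not optimal.

No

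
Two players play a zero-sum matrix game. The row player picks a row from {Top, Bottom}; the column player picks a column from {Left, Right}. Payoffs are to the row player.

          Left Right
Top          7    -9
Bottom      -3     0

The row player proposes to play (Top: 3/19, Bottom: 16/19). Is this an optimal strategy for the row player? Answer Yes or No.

Against Left this mix gives (3/19)·7 + (16/19)·(-3) = -27/19.
Against Right this mix gives (3/19)·(-9) + (16/19)·0 = -27/19.
All of the column player's active replies (Left, Right) yield -27/19, and no column does worse for the row player. The mix makes the column player indifferent and guarantees -27/19, so it is optimal.

Yes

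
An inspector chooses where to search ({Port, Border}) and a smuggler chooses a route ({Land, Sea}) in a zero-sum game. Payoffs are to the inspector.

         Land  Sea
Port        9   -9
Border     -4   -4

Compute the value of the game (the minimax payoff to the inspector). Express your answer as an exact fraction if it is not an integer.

-4

Row minima: Port → -9, Border → -4; maximin = -4.
Column maxima: Land → 9, Sea → -4; minimax = -4.
Since maximin = minimax = -4, there is a saddle point and the value is -4.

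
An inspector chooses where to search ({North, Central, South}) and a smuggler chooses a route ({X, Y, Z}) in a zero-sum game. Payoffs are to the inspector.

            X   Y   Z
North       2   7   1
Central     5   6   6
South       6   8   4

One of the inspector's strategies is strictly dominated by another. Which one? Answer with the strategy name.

North

South gives a strictly higher payoff than North against every column: 6 > 2, 8 > 7, 4 > 1.
So North is strictly dominated and the inspector never plays it.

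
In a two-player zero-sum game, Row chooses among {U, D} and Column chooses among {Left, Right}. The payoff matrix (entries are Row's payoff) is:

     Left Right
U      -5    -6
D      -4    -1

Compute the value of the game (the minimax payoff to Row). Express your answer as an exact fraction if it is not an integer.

Row minima: U → -6, D → -4; maximin = -4.
Column maxima: Left → -4, Right → -1; minimax = -4.
Since maximin = minimax = -4, there is a saddle point and the value is -4.

-4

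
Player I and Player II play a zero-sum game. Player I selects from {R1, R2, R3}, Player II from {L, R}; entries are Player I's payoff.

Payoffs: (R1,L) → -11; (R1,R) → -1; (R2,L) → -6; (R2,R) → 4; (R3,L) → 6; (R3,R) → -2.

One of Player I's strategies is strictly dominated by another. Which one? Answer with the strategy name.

R2 gives a strictly higher payoff than R1 against every column: -6 > -11, 4 > -1.
So R1 is strictly dominated and Player I never plays it.

R1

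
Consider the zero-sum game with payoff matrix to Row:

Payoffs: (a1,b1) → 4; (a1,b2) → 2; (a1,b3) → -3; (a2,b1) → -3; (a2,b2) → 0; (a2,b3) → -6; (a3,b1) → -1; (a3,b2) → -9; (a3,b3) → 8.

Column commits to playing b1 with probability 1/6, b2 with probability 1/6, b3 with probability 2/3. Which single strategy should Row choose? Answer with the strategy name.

Expected payoff of a1: (1/6)·4 + (1/6)·2 + (2/3)·(-3) = -1.
Expected payoff of a2: (1/6)·(-3) + (1/6)·0 + (2/3)·(-6) = -9/2.
Expected payoff of a3: (1/6)·(-1) + (1/6)·(-9) + (2/3)·8 = 11/3.
The largest is 11/3, so Row's best response is a3.

a3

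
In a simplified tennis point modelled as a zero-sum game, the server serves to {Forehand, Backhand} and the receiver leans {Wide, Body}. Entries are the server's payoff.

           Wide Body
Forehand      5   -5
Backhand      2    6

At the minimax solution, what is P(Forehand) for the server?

Row minima: Forehand → -5, Backhand → 2; maximin = 2.
Column maxima: Wide → 5, Body → 6; minimax = 5.
2 ≠ 5, so there is no saddle point; optimal play is mixed.
Let the server play Forehand with probability p. Expected payoff against Wide: 5p + 2(1−p) = 3p + 2; against Body: (-5)p + 6(1−p) = −11p + 6.
Setting these equal: 3p + 2 = −11p + 6 ⇒ 14p = 4 ⇒ p = 2/7, and the value is (3)·(2/7) + 2 = 20/7.
For the receiver: with q = P(Wide), equating Forehand's and Backhand's payoffs gives 10q − 5 = −4q + 6 ⇒ q = 11/14.

2/7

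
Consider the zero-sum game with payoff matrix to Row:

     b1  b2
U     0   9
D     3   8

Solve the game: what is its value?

Row minima: U → 0, D → 3; maximin = 3.
Column maxima: b1 → 3, b2 → 9; minimax = 3.
Since maximin = minimax = 3, there is a saddle point and the value is 3.

3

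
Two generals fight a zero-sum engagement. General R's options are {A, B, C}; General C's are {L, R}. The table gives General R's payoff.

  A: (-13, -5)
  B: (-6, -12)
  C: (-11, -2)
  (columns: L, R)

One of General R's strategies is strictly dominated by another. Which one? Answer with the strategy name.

A

C gives a strictly higher payoff than A against every column: -11 > -13, -2 > -5.
So A is strictly dominated and General R never plays it.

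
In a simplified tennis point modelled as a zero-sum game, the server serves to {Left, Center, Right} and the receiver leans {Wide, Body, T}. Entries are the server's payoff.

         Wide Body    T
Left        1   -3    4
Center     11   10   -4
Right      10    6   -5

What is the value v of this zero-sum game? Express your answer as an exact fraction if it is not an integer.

4/3

Row minima: Left → -3, Center → -4, Right → -5; maximin = -3.
Column maxima: Wide → 11, Body → 10, T → 4; minimax = 4.
-3 ≠ 4, so there is no saddle point; optimal play is mixed.
Right is strictly dominated by Center, so the server never plays it.
Wide is strictly dominated by Body (it gives the server strictly more in every row), so the receiver never plays it.
On the remaining 2×2 (Left, Center vs Body, T):
Let the server play Left with probability p. Expected payoff against Body: (-3)p + 10(1−p) = −13p + 10; against T: 4p + (-4)(1−p) = 8p − 4.
Setting these equal: −13p + 10 = 8p − 4 ⇒ −21p = -14 ⇒ p = 2/3, and the value is (-13)·(2/3) + 10 = 4/3.
For the receiver: with q = P(Body), equating Left's and Center's payoffs gives −7q + 4 = 14q − 4 ⇒ q = 8/21.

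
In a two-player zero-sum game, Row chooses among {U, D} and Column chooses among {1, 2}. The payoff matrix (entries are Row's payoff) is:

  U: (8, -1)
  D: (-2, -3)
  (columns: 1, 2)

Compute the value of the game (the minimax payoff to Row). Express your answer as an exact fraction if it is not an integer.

Row minima: U → -1, D → -3; maximin = -1.
Column maxima: 1 → 8, 2 → -1; minimax = -1.
Since maximin = minimax = -1, there is a saddle point and the value is -1.

-1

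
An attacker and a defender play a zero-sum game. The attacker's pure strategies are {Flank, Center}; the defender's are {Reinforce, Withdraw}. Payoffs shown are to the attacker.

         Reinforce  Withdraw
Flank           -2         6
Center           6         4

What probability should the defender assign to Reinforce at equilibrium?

1/5

Row minima: Flank → -2, Center → 4; maximin = 4.
Column maxima: Reinforce → 6, Withdraw → 6; minimax = 6.
4 ≠ 6, so there is no saddle point; optimal play is mixed.
Let the attacker play Flank with probability p. Expected payoff against Reinforce: (-2)p + 6(1−p) = −8p + 6; against Withdraw: 6p + 4(1−p) = 2p + 4.
Setting these equal: −8p + 6 = 2p + 4 ⇒ −10p = -2 ⇒ p = 1/5, and the value is (-8)·(1/5) + 6 = 22/5.
For the defender: with q = P(Reinforce), equating Flank's and Center's payoffs gives −8q + 6 = 2q + 4 ⇒ q = 1/5.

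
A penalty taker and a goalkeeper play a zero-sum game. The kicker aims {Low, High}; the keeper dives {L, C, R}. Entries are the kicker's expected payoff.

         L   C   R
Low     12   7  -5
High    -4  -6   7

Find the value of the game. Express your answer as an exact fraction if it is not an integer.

19/25

Row minima: Low → -5, High → -6; maximin = -5.
Column maxima: L → 12, C → 7, R → 7; minimax = 7.
-5 ≠ 7, so there is no saddle point; optimal play is mixed.
L is strictly dominated by C (it gives the kicker strictly more in every row), so the keeper never plays it.
On the remaining 2×2 (Low, High vs C, R):
Let the kicker play Low with probability p. Expected payoff against C: 7p + (-6)(1−p) = 13p − 6; against R: (-5)p + 7(1−p) = −12p + 7.
Setting these equal: 13p − 6 = −12p + 7 ⇒ 25p = 13 ⇒ p = 13/25, and the value is (13)·(13/25) − 6 = 19/25.
For the keeper: with q = P(C), equating Low's and High's payoffs gives 12q − 5 = −13q + 7 ⇒ q = 12/25.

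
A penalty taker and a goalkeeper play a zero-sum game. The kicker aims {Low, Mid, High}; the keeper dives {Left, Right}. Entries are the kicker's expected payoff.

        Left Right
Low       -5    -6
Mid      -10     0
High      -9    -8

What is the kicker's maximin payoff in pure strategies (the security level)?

Row minima: Low → -6, Mid → -10, High → -9.
The best of these is -6.

-6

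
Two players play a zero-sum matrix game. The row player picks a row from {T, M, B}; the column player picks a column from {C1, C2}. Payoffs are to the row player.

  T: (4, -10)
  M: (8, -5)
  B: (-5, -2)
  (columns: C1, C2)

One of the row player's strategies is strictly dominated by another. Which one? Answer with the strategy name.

T

M gives a strictly higher payoff than T against every column: 8 > 4, -5 > -10.
So T is strictly dominated and the row player never plays it.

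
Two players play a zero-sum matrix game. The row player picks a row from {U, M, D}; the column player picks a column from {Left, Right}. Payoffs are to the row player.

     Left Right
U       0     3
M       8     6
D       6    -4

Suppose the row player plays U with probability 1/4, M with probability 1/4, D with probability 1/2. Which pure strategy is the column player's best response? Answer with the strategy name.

Right

If the column player plays Left, the row player's expected payoff is (1/4)·0 + (1/4)·8 + (1/2)·6 = 5.
If the column player plays Right, the row player's expected payoff is (1/4)·3 + (1/4)·6 + (1/2)·(-4) = 1/4.
The column player minimizes the row player's payoff; the smallest is 1/4, so the best response is Right.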